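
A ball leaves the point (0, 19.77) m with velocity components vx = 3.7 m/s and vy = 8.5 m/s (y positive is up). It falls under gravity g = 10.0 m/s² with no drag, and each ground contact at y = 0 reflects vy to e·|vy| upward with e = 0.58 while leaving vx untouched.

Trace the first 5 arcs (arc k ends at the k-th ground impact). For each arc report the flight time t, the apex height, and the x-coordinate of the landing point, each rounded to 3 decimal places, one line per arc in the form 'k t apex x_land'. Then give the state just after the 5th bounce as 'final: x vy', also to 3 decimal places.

Arc 1: start y=19.770, vy=8.500 → t=3.013, apex=23.383, x_land=11.146, impact vy=-21.625
  bounce: vy ← 0.58·21.625 = 12.543
Arc 2: start y=0.000, vy=12.543 → t=2.509, apex=7.866, x_land=20.428, impact vy=-12.543
  bounce: vy ← 0.58·12.543 = 7.275
Arc 3: start y=0.000, vy=7.275 → t=1.455, apex=2.646, x_land=25.811, impact vy=-7.275
  bounce: vy ← 0.58·7.275 = 4.219
Arc 4: start y=0.000, vy=4.219 → t=0.844, apex=0.890, x_land=28.933, impact vy=-4.219
  bounce: vy ← 0.58·4.219 = 2.447
Arc 5: start y=0.000, vy=2.447 → t=0.489, apex=0.299, x_land=30.744, impact vy=-2.447
  bounce: vy ← 0.58·2.447 = 1.419

1 3.013 23.383 11.146
2 2.509 7.866 20.428
3 1.455 2.646 25.811
4 0.844 0.890 28.933
5 0.489 0.299 30.744
final: 30.744 1.419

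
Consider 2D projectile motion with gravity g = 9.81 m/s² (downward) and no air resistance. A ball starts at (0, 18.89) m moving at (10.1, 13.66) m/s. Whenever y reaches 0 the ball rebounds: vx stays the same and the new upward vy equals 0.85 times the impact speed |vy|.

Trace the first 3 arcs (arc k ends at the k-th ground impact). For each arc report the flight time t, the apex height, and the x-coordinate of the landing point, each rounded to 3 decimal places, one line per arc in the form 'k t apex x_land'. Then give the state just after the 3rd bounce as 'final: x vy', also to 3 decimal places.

Arc 1: start y=18.890, vy=13.660 → t=3.799, apex=28.400, x_land=38.367, impact vy=-23.605
  bounce: vy ← 0.85·23.605 = 20.065
Arc 2: start y=0.000, vy=20.065 → t=4.091, apex=20.519, x_land=79.683, impact vy=-20.065
  bounce: vy ← 0.85·20.065 = 17.055
Arc 3: start y=0.000, vy=17.055 → t=3.477, apex=14.825, x_land=114.801, impact vy=-17.055
  bounce: vy ← 0.85·17.055 = 14.497

1 3.799 28.400 38.367
2 4.091 20.519 79.683
3 3.477 14.825 114.801
final: 114.801 14.497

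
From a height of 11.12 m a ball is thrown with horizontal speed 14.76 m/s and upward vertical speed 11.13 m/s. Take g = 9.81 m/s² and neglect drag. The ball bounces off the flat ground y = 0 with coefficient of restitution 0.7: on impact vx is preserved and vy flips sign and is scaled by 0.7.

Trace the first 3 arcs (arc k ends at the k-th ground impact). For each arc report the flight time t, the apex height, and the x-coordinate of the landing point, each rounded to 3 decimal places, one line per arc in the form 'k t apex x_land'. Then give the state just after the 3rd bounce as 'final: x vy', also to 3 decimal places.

1 3.020 17.434 44.573
2 2.639 8.543 83.530
3 1.848 4.186 110.801
final: 110.801 6.344

Arc 1: start y=11.120, vy=11.130 → t=3.020, apex=17.434, x_land=44.573, impact vy=-18.495
  bounce: vy ← 0.7·18.495 = 12.946
Arc 2: start y=0.000, vy=12.946 → t=2.639, apex=8.543, x_land=83.530, impact vy=-12.946
  bounce: vy ← 0.7·12.946 = 9.062
Arc 3: start y=0.000, vy=9.062 → t=1.848, apex=4.186, x_land=110.801, impact vy=-9.062
  bounce: vy ← 0.7·9.062 = 6.344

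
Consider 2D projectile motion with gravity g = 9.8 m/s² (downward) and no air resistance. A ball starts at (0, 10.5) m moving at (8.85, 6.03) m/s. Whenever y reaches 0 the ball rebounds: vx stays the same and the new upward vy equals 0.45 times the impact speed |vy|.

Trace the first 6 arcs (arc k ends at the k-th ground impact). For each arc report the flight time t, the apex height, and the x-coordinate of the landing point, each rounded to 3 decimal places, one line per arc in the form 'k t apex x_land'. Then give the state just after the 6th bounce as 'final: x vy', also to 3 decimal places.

Arc 1: start y=10.500, vy=6.030 → t=2.203, apex=12.355, x_land=19.498, impact vy=-15.562
  bounce: vy ← 0.45·15.562 = 7.003
Arc 2: start y=0.000, vy=7.003 → t=1.429, apex=2.502, x_land=32.146, impact vy=-7.003
  bounce: vy ← 0.45·7.003 = 3.151
Arc 3: start y=0.000, vy=3.151 → t=0.643, apex=0.507, x_land=37.838, impact vy=-3.151
  bounce: vy ← 0.45·3.151 = 1.418
Arc 4: start y=0.000, vy=1.418 → t=0.289, apex=0.103, x_land=40.399, impact vy=-1.418
  bounce: vy ← 0.45·1.418 = 0.638
Arc 5: start y=0.000, vy=0.638 → t=0.130, apex=0.021, x_land=41.551, impact vy=-0.638
  bounce: vy ← 0.45·0.638 = 0.287
Arc 6: start y=0.000, vy=0.287 → t=0.059, apex=0.004, x_land=42.070, impact vy=-0.287
  bounce: vy ← 0.45·0.287 = 0.129

1 2.203 12.355 19.498
2 1.429 2.502 32.146
3 0.643 0.507 37.838
4 0.289 0.103 40.399
5 0.130 0.021 41.551
6 0.059 0.004 42.070
final: 42.070 0.129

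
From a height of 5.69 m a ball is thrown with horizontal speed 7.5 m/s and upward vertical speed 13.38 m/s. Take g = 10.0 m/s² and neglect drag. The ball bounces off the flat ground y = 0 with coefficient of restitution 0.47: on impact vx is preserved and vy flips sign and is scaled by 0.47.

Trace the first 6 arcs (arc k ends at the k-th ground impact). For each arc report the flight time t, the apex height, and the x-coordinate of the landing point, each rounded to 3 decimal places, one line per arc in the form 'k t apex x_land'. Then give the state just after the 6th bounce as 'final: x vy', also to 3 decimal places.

Arc 1: start y=5.690, vy=13.380 → t=3.049, apex=14.641, x_land=22.869, impact vy=-17.112
  bounce: vy ← 0.47·17.112 = 8.043
Arc 2: start y=0.000, vy=8.043 → t=1.609, apex=3.234, x_land=34.933, impact vy=-8.043
  bounce: vy ← 0.47·8.043 = 3.780
Arc 3: start y=0.000, vy=3.780 → t=0.756, apex=0.714, x_land=40.603, impact vy=-3.780
  bounce: vy ← 0.47·3.780 = 1.777
Arc 4: start y=0.000, vy=1.777 → t=0.355, apex=0.158, x_land=43.268, impact vy=-1.777
  bounce: vy ← 0.47·1.777 = 0.835
Arc 5: start y=0.000, vy=0.835 → t=0.167, apex=0.035, x_land=44.521, impact vy=-0.835
  bounce: vy ← 0.47·0.835 = 0.392
Arc 6: start y=0.000, vy=0.392 → t=0.078, apex=0.008, x_land=45.109, impact vy=-0.392
  bounce: vy ← 0.47·0.392 = 0.184

1 3.049 14.641 22.869
2 1.609 3.234 34.933
3 0.756 0.714 40.603
4 0.355 0.158 43.268
5 0.167 0.035 44.521
6 0.078 0.008 45.109
final: 45.109 0.184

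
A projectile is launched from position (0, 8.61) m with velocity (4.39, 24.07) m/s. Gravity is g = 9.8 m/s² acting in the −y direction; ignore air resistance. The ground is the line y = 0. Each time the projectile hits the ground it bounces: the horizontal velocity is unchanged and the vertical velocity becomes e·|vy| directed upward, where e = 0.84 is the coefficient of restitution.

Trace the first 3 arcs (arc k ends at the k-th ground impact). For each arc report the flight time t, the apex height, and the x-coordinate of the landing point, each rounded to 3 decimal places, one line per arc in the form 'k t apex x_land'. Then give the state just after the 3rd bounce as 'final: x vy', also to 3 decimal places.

Arc 1: start y=8.610, vy=24.070 → t=5.247, apex=38.169, x_land=23.035, impact vy=-27.352
  bounce: vy ← 0.84·27.352 = 22.976
Arc 2: start y=0.000, vy=22.976 → t=4.689, apex=26.932, x_land=43.619, impact vy=-22.976
  bounce: vy ← 0.84·22.976 = 19.299
Arc 3: start y=0.000, vy=19.299 → t=3.939, apex=19.003, x_land=60.910, impact vy=-19.299
  bounce: vy ← 0.84·19.299 = 16.212

1 5.247 38.169 23.035
2 4.689 26.932 43.619
3 3.939 19.003 60.910
final: 60.910 16.212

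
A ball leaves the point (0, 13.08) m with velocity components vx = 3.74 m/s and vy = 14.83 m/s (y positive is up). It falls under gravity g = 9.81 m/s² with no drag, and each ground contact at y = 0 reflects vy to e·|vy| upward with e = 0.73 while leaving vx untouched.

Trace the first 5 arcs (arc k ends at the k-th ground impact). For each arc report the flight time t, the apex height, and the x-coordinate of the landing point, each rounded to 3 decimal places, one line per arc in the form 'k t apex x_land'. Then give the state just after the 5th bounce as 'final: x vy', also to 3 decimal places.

Arc 1: start y=13.080, vy=14.830 → t=3.737, apex=24.289, x_land=13.976, impact vy=-21.830
  bounce: vy ← 0.73·21.830 = 15.936
Arc 2: start y=0.000, vy=15.936 → t=3.249, apex=12.944, x_land=26.128, impact vy=-15.936
  bounce: vy ← 0.73·15.936 = 11.633
Arc 3: start y=0.000, vy=11.633 → t=2.372, apex=6.898, x_land=34.998, impact vy=-11.633
  bounce: vy ← 0.73·11.633 = 8.492
Arc 4: start y=0.000, vy=8.492 → t=1.731, apex=3.676, x_land=41.473, impact vy=-8.492
  bounce: vy ← 0.73·8.492 = 6.199
Arc 5: start y=0.000, vy=6.199 → t=1.264, apex=1.959, x_land=46.200, impact vy=-6.199
  bounce: vy ← 0.73·6.199 = 4.526

1 3.737 24.289 13.976
2 3.249 12.944 26.128
3 2.372 6.898 34.998
4 1.731 3.676 41.473
5 1.264 1.959 46.200
final: 46.200 4.526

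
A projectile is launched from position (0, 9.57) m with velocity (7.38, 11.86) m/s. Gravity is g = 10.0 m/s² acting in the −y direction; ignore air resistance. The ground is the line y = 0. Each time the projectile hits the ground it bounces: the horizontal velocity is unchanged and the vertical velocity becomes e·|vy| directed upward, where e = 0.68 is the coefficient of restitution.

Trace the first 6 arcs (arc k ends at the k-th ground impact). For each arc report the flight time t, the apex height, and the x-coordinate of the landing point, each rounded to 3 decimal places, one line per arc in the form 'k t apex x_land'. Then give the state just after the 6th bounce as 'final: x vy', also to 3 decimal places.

Arc 1: start y=9.570, vy=11.860 → t=3.008, apex=16.603, x_land=22.201, impact vy=-18.223
  bounce: vy ← 0.68·18.223 = 12.391
Arc 2: start y=0.000, vy=12.391 → t=2.478, apex=7.677, x_land=40.490, impact vy=-12.391
  bounce: vy ← 0.68·12.391 = 8.426
Arc 3: start y=0.000, vy=8.426 → t=1.685, apex=3.550, x_land=52.927, impact vy=-8.426
  bounce: vy ← 0.68·8.426 = 5.730
Arc 4: start y=0.000, vy=5.730 → t=1.146, apex=1.641, x_land=61.384, impact vy=-5.730
  bounce: vy ← 0.68·5.730 = 3.896
Arc 5: start y=0.000, vy=3.896 → t=0.779, apex=0.759, x_land=67.135, impact vy=-3.896
  bounce: vy ← 0.68·3.896 = 2.649
Arc 6: start y=0.000, vy=2.649 → t=0.530, apex=0.351, x_land=71.046, impact vy=-2.649
  bounce: vy ← 0.68·2.649 = 1.802

1 3.008 16.603 22.201
2 2.478 7.677 40.490
3 1.685 3.550 52.927
4 1.146 1.641 61.384
5 0.779 0.759 67.135
6 0.530 0.351 71.046
final: 71.046 1.802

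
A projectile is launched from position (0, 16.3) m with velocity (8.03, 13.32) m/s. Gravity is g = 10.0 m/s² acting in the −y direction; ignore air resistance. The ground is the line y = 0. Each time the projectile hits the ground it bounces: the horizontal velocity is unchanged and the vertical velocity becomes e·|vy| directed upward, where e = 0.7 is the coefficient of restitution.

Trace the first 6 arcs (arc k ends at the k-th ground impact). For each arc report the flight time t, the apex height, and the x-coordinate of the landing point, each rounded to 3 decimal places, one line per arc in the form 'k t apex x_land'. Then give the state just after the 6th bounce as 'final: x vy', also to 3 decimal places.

Arc 1: start y=16.300, vy=13.320 → t=3.576, apex=25.171, x_land=28.713, impact vy=-22.437
  bounce: vy ← 0.7·22.437 = 15.706
Arc 2: start y=0.000, vy=15.706 → t=3.141, apex=12.334, x_land=53.937, impact vy=-15.706
  bounce: vy ← 0.7·15.706 = 10.994
Arc 3: start y=0.000, vy=10.994 → t=2.199, apex=6.044, x_land=71.593, impact vy=-10.994
  bounce: vy ← 0.7·10.994 = 7.696
Arc 4: start y=0.000, vy=7.696 → t=1.539, apex=2.961, x_land=83.953, impact vy=-7.696
  bounce: vy ← 0.7·7.696 = 5.387
Arc 5: start y=0.000, vy=5.387 → t=1.077, apex=1.451, x_land=92.605, impact vy=-5.387
  bounce: vy ← 0.7·5.387 = 3.771
Arc 6: start y=0.000, vy=3.771 → t=0.754, apex=0.711, x_land=98.661, impact vy=-3.771
  bounce: vy ← 0.7·3.771 = 2.640

1 3.576 25.171 28.713
2 3.141 12.334 53.937
3 2.199 6.044 71.593
4 1.539 2.961 83.953
5 1.077 1.451 92.605
6 0.754 0.711 98.661
final: 98.661 2.640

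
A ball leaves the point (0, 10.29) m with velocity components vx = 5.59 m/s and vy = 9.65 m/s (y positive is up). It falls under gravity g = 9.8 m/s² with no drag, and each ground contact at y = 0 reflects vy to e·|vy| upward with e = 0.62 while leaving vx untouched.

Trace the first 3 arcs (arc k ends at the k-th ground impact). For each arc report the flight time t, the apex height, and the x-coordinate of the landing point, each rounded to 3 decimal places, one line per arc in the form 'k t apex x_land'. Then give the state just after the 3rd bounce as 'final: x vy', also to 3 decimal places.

Arc 1: start y=10.290, vy=9.650 → t=2.737, apex=15.041, x_land=15.298, impact vy=-17.170
  bounce: vy ← 0.62·17.170 = 10.645
Arc 2: start y=0.000, vy=10.645 → t=2.173, apex=5.782, x_land=27.443, impact vy=-10.645
  bounce: vy ← 0.62·10.645 = 6.600
Arc 3: start y=0.000, vy=6.600 → t=1.347, apex=2.223, x_land=34.972, impact vy=-6.600
  bounce: vy ← 0.62·6.600 = 4.092

1 2.737 15.041 15.298
2 2.173 5.782 27.443
3 1.347 2.223 34.972
final: 34.972 4.092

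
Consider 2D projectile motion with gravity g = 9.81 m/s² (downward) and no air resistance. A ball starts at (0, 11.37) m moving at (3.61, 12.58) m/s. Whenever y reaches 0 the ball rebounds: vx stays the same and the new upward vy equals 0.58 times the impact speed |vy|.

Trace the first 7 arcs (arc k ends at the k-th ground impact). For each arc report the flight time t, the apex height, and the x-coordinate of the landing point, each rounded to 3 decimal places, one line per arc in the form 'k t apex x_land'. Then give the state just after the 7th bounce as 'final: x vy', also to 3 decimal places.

1 3.273 19.436 11.815
2 2.309 6.538 20.151
3 1.339 2.199 24.986
4 0.777 0.740 27.790
5 0.451 0.249 29.417
6 0.261 0.084 30.360
7 0.152 0.028 30.907
final: 30.907 0.431

Arc 1: start y=11.370, vy=12.580 → t=3.273, apex=19.436, x_land=11.815, impact vy=-19.528
  bounce: vy ← 0.58·19.528 = 11.326
Arc 2: start y=0.000, vy=11.326 → t=2.309, apex=6.538, x_land=20.151, impact vy=-11.326
  bounce: vy ← 0.58·11.326 = 6.569
Arc 3: start y=0.000, vy=6.569 → t=1.339, apex=2.199, x_land=24.986, impact vy=-6.569
  bounce: vy ← 0.58·6.569 = 3.810
Arc 4: start y=0.000, vy=3.810 → t=0.777, apex=0.740, x_land=27.790, impact vy=-3.810
  bounce: vy ← 0.58·3.810 = 2.210
Arc 5: start y=0.000, vy=2.210 → t=0.451, apex=0.249, x_land=29.417, impact vy=-2.210
  bounce: vy ← 0.58·2.210 = 1.282
Arc 6: start y=0.000, vy=1.282 → t=0.261, apex=0.084, x_land=30.360, impact vy=-1.282
  bounce: vy ← 0.58·1.282 = 0.743
Arc 7: start y=0.000, vy=0.743 → t=0.152, apex=0.028, x_land=30.907, impact vy=-0.743
  bounce: vy ← 0.58·0.743 = 0.431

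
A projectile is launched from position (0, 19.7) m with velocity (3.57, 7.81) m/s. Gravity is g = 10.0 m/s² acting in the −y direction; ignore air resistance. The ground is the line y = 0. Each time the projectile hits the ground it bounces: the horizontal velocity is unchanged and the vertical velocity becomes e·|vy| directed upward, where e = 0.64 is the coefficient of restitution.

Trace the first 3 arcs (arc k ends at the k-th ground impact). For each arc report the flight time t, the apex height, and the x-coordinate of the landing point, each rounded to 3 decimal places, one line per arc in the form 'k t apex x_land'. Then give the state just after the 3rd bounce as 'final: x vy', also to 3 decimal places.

1 2.914 22.750 10.403
2 2.730 9.318 20.150
3 1.747 3.817 26.389
final: 26.389 5.592

Arc 1: start y=19.700, vy=7.810 → t=2.914, apex=22.750, x_land=10.403, impact vy=-21.331
  bounce: vy ← 0.64·21.331 = 13.652
Arc 2: start y=0.000, vy=13.652 → t=2.730, apex=9.318, x_land=20.150, impact vy=-13.652
  bounce: vy ← 0.64·13.652 = 8.737
Arc 3: start y=0.000, vy=8.737 → t=1.747, apex=3.817, x_land=26.389, impact vy=-8.737
  bounce: vy ← 0.64·8.737 = 5.592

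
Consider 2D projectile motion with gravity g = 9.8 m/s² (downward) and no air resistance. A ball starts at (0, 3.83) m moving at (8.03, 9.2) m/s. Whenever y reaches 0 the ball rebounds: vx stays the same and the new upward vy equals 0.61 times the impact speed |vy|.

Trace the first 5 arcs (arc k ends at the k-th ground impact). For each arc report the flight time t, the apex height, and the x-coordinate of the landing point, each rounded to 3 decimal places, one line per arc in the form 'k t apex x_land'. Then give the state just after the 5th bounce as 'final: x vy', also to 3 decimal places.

Arc 1: start y=3.830, vy=9.200 → t=2.228, apex=8.148, x_land=17.893, impact vy=-12.638
  bounce: vy ← 0.61·12.638 = 7.709
Arc 2: start y=0.000, vy=7.709 → t=1.573, apex=3.032, x_land=30.527, impact vy=-7.709
  bounce: vy ← 0.61·7.709 = 4.702
Arc 3: start y=0.000, vy=4.702 → t=0.960, apex=1.128, x_land=38.233, impact vy=-4.702
  bounce: vy ← 0.61·4.702 = 2.868
Arc 4: start y=0.000, vy=2.868 → t=0.585, apex=0.420, x_land=42.934, impact vy=-2.868
  bounce: vy ← 0.61·2.868 = 1.750
Arc 5: start y=0.000, vy=1.750 → t=0.357, apex=0.156, x_land=45.801, impact vy=-1.750
  bounce: vy ← 0.61·1.750 = 1.067

1 2.228 8.148 17.893
2 1.573 3.032 30.527
3 0.960 1.128 38.233
4 0.585 0.420 42.934
5 0.357 0.156 45.801
final: 45.801 1.067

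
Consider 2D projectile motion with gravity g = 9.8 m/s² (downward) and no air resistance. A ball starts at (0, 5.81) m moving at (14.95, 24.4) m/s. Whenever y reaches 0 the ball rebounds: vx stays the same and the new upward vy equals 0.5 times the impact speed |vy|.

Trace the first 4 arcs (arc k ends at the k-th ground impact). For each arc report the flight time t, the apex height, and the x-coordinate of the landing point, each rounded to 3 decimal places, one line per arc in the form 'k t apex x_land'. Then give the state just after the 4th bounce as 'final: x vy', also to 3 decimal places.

1 5.207 36.186 77.849
2 2.717 9.046 118.476
3 1.359 2.262 138.789
4 0.679 0.565 148.946
final: 148.946 1.664

Arc 1: start y=5.810, vy=24.400 → t=5.207, apex=36.186, x_land=77.849, impact vy=-26.631
  bounce: vy ← 0.5·26.631 = 13.316
Arc 2: start y=0.000, vy=13.316 → t=2.717, apex=9.046, x_land=118.476, impact vy=-13.316
  bounce: vy ← 0.5·13.316 = 6.658
Arc 3: start y=0.000, vy=6.658 → t=1.359, apex=2.262, x_land=138.789, impact vy=-6.658
  bounce: vy ← 0.5·6.658 = 3.329
Arc 4: start y=0.000, vy=3.329 → t=0.679, apex=0.565, x_land=148.946, impact vy=-3.329
  bounce: vy ← 0.5·3.329 = 1.664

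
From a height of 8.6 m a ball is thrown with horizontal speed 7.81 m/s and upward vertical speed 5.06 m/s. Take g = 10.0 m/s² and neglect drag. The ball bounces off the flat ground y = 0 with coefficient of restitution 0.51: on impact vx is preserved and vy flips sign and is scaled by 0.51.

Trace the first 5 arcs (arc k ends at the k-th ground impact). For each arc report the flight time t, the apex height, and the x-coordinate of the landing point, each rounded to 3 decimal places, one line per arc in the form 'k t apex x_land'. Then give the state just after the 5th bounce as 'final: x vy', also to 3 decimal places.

Arc 1: start y=8.600, vy=5.060 → t=1.912, apex=9.880, x_land=14.930, impact vy=-14.057
  bounce: vy ← 0.51·14.057 = 7.169
Arc 2: start y=0.000, vy=7.169 → t=1.434, apex=2.570, x_land=26.129, impact vy=-7.169
  bounce: vy ← 0.51·7.169 = 3.656
Arc 3: start y=0.000, vy=3.656 → t=0.731, apex=0.668, x_land=31.840, impact vy=-3.656
  bounce: vy ← 0.51·3.656 = 1.865
Arc 4: start y=0.000, vy=1.865 → t=0.373, apex=0.174, x_land=34.752, impact vy=-1.865
  bounce: vy ← 0.51·1.865 = 0.951
Arc 5: start y=0.000, vy=0.951 → t=0.190, apex=0.045, x_land=36.238, impact vy=-0.951
  bounce: vy ← 0.51·0.951 = 0.485

1 1.912 9.880 14.930
2 1.434 2.570 26.129
3 0.731 0.668 31.840
4 0.373 0.174 34.752
5 0.190 0.045 36.238
final: 36.238 0.485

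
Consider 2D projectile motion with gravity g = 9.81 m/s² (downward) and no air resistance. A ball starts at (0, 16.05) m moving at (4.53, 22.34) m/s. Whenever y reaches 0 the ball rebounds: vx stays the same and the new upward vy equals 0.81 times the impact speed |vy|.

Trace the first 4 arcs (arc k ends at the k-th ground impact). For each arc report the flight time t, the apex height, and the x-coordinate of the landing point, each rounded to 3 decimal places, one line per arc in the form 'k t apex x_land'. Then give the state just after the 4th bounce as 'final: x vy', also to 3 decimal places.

Arc 1: start y=16.050, vy=22.340 → t=5.186, apex=41.487, x_land=23.491, impact vy=-28.530
  bounce: vy ← 0.81·28.530 = 23.110
Arc 2: start y=0.000, vy=23.110 → t=4.711, apex=27.220, x_land=44.833, impact vy=-23.110
  bounce: vy ← 0.81·23.110 = 18.719
Arc 3: start y=0.000, vy=18.719 → t=3.816, apex=17.859, x_land=62.121, impact vy=-18.719
  bounce: vy ← 0.81·18.719 = 15.162
Arc 4: start y=0.000, vy=15.162 → t=3.091, apex=11.717, x_land=76.124, impact vy=-15.162
  bounce: vy ← 0.81·15.162 = 12.281

1 5.186 41.487 23.491
2 4.711 27.220 44.833
3 3.816 17.859 62.121
4 3.091 11.717 76.124
final: 76.124 12.281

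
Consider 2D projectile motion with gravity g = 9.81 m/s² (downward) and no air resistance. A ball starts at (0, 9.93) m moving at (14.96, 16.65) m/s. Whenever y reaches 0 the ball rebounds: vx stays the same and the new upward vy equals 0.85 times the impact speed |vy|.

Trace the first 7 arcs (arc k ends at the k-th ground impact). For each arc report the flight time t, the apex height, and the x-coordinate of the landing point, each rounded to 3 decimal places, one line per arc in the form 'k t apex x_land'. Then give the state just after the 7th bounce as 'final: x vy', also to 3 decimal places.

Arc 1: start y=9.930, vy=16.650 → t=3.912, apex=24.060, x_land=58.523, impact vy=-21.727
  bounce: vy ← 0.85·21.727 = 18.468
Arc 2: start y=0.000, vy=18.468 → t=3.765, apex=17.383, x_land=114.849, impact vy=-18.468
  bounce: vy ← 0.85·18.468 = 15.698
Arc 3: start y=0.000, vy=15.698 → t=3.200, apex=12.559, x_land=162.726, impact vy=-15.698
  bounce: vy ← 0.85·15.698 = 13.343
Arc 4: start y=0.000, vy=13.343 → t=2.720, apex=9.074, x_land=203.421, impact vy=-13.343
  bounce: vy ← 0.85·13.343 = 11.341
Arc 5: start y=0.000, vy=11.341 → t=2.312, apex=6.556, x_land=238.012, impact vy=-11.341
  bounce: vy ← 0.85·11.341 = 9.640
Arc 6: start y=0.000, vy=9.640 → t=1.965, apex=4.737, x_land=267.414, impact vy=-9.640
  bounce: vy ← 0.85·9.640 = 8.194
Arc 7: start y=0.000, vy=8.194 → t=1.671, apex=3.422, x_land=292.406, impact vy=-8.194
  bounce: vy ← 0.85·8.194 = 6.965

1 3.912 24.060 58.523
2 3.765 17.383 114.849
3 3.200 12.559 162.726
4 2.720 9.074 203.421
5 2.312 6.556 238.012
6 1.965 4.737 267.414
7 1.671 3.422 292.406
final: 292.406 6.965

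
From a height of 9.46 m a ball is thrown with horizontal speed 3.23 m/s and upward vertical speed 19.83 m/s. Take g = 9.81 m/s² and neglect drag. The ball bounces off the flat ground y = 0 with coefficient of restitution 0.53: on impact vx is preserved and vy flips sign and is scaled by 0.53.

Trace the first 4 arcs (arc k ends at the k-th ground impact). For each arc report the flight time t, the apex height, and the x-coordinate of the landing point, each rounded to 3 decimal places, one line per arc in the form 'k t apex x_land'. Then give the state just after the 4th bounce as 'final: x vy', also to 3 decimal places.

1 4.474 29.502 14.451
2 2.600 8.287 22.848
3 1.378 2.328 27.298
4 0.730 0.654 29.657
final: 29.657 1.898

Arc 1: start y=9.460, vy=19.830 → t=4.474, apex=29.502, x_land=14.451, impact vy=-24.059
  bounce: vy ← 0.53·24.059 = 12.751
Arc 2: start y=0.000, vy=12.751 → t=2.600, apex=8.287, x_land=22.848, impact vy=-12.751
  bounce: vy ← 0.53·12.751 = 6.758
Arc 3: start y=0.000, vy=6.758 → t=1.378, apex=2.328, x_land=27.298, impact vy=-6.758
  bounce: vy ← 0.53·6.758 = 3.582
Arc 4: start y=0.000, vy=3.582 → t=0.730, apex=0.654, x_land=29.657, impact vy=-3.582
  bounce: vy ← 0.53·3.582 = 1.898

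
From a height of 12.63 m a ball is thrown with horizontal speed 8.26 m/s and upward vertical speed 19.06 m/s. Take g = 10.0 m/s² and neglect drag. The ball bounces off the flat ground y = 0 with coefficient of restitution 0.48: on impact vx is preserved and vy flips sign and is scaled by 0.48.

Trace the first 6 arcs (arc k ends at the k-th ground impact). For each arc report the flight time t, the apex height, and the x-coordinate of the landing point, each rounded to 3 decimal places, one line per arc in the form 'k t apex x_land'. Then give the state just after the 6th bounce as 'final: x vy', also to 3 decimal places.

Arc 1: start y=12.630, vy=19.060 → t=4.388, apex=30.794, x_land=36.242, impact vy=-24.817
  bounce: vy ← 0.48·24.817 = 11.912
Arc 2: start y=0.000, vy=11.912 → t=2.382, apex=7.095, x_land=55.921, impact vy=-11.912
  bounce: vy ← 0.48·11.912 = 5.718
Arc 3: start y=0.000, vy=5.718 → t=1.144, apex=1.635, x_land=65.367, impact vy=-5.718
  bounce: vy ← 0.48·5.718 = 2.745
Arc 4: start y=0.000, vy=2.745 → t=0.549, apex=0.377, x_land=69.901, impact vy=-2.745
  bounce: vy ← 0.48·2.745 = 1.317
Arc 5: start y=0.000, vy=1.317 → t=0.263, apex=0.087, x_land=72.078, impact vy=-1.317
  bounce: vy ← 0.48·1.317 = 0.632
Arc 6: start y=0.000, vy=0.632 → t=0.126, apex=0.020, x_land=73.122, impact vy=-0.632
  bounce: vy ← 0.48·0.632 = 0.304

1 4.388 30.794 36.242
2 2.382 7.095 55.921
3 1.144 1.635 65.367
4 0.549 0.377 69.901
5 0.263 0.087 72.078
6 0.126 0.020 73.122
final: 73.122 0.304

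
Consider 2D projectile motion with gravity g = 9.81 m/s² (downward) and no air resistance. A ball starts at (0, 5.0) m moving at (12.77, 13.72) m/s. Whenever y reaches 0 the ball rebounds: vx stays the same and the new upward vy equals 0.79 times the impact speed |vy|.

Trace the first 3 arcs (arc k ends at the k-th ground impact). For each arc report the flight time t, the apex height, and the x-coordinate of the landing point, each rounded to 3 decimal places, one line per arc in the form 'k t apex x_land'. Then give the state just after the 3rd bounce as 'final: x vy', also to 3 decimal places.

Arc 1: start y=5.000, vy=13.720 → t=3.124, apex=14.594, x_land=39.887, impact vy=-16.922
  bounce: vy ← 0.79·16.922 = 13.368
Arc 2: start y=0.000, vy=13.368 → t=2.725, apex=9.108, x_land=74.690, impact vy=-13.368
  bounce: vy ← 0.79·13.368 = 10.561
Arc 3: start y=0.000, vy=10.561 → t=2.153, apex=5.684, x_land=102.185, impact vy=-10.561
  bounce: vy ← 0.79·10.561 = 8.343

1 3.124 14.594 39.887
2 2.725 9.108 74.690
3 2.153 5.684 102.185
final: 102.185 8.343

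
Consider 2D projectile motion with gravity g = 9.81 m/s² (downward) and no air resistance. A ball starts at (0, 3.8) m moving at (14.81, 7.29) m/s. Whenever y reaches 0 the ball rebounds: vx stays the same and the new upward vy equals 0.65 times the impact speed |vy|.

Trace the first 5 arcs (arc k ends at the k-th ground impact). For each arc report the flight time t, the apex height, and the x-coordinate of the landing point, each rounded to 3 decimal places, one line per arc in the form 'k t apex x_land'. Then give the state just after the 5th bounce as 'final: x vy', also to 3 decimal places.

1 1.895 6.509 28.066
2 1.498 2.750 50.244
3 0.973 1.162 64.660
4 0.633 0.491 74.030
5 0.411 0.207 80.121
final: 80.121 1.311

Arc 1: start y=3.800, vy=7.290 → t=1.895, apex=6.509, x_land=28.066, impact vy=-11.300
  bounce: vy ← 0.65·11.300 = 7.345
Arc 2: start y=0.000, vy=7.345 → t=1.498, apex=2.750, x_land=50.244, impact vy=-7.345
  bounce: vy ← 0.65·7.345 = 4.774
Arc 3: start y=0.000, vy=4.774 → t=0.973, apex=1.162, x_land=64.660, impact vy=-4.774
  bounce: vy ← 0.65·4.774 = 3.103
Arc 4: start y=0.000, vy=3.103 → t=0.633, apex=0.491, x_land=74.030, impact vy=-3.103
  bounce: vy ← 0.65·3.103 = 2.017
Arc 5: start y=0.000, vy=2.017 → t=0.411, apex=0.207, x_land=80.121, impact vy=-2.017
  bounce: vy ← 0.65·2.017 = 1.311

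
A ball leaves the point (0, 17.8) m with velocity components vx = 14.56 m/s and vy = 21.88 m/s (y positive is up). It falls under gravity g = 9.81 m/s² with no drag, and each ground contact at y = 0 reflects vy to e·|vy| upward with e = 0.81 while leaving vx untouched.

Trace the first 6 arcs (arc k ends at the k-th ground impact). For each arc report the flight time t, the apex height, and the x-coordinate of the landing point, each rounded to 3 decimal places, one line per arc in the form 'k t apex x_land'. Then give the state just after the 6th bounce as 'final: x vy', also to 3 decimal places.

Arc 1: start y=17.800, vy=21.880 → t=5.164, apex=42.200, x_land=75.181, impact vy=-28.774
  bounce: vy ← 0.81·28.774 = 23.307
Arc 2: start y=0.000, vy=23.307 → t=4.752, apex=27.688, x_land=144.367, impact vy=-23.307
  bounce: vy ← 0.81·23.307 = 18.879
Arc 3: start y=0.000, vy=18.879 → t=3.849, apex=18.166, x_land=200.407, impact vy=-18.879
  bounce: vy ← 0.81·18.879 = 15.292
Arc 4: start y=0.000, vy=15.292 → t=3.118, apex=11.919, x_land=245.800, impact vy=-15.292
  bounce: vy ← 0.81·15.292 = 12.386
Arc 5: start y=0.000, vy=12.386 → t=2.525, apex=7.820, x_land=282.568, impact vy=-12.386
  bounce: vy ← 0.81·12.386 = 10.033
Arc 6: start y=0.000, vy=10.033 → t=2.045, apex=5.131, x_land=312.350, impact vy=-10.033
  bounce: vy ← 0.81·10.033 = 8.127

1 5.164 42.200 75.181
2 4.752 27.688 144.367
3 3.849 18.166 200.407
4 3.118 11.919 245.800
5 2.525 7.820 282.568
6 2.045 5.131 312.350
final: 312.350 8.127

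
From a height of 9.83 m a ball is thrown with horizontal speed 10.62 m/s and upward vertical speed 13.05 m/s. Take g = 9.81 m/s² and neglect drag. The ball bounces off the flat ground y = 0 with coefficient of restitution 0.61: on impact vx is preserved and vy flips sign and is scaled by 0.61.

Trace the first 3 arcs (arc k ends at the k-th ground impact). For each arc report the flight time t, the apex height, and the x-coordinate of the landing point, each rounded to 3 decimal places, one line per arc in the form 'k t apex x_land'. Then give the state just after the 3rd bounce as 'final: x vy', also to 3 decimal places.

1 3.273 18.510 34.758
2 2.370 6.888 59.927
3 1.446 2.563 75.280
final: 75.280 4.326

Arc 1: start y=9.830, vy=13.050 → t=3.273, apex=18.510, x_land=34.758, impact vy=-19.057
  bounce: vy ← 0.61·19.057 = 11.625
Arc 2: start y=0.000, vy=11.625 → t=2.370, apex=6.888, x_land=59.927, impact vy=-11.625
  bounce: vy ← 0.61·11.625 = 7.091
Arc 3: start y=0.000, vy=7.091 → t=1.446, apex=2.563, x_land=75.280, impact vy=-7.091
  bounce: vy ← 0.61·7.091 = 4.326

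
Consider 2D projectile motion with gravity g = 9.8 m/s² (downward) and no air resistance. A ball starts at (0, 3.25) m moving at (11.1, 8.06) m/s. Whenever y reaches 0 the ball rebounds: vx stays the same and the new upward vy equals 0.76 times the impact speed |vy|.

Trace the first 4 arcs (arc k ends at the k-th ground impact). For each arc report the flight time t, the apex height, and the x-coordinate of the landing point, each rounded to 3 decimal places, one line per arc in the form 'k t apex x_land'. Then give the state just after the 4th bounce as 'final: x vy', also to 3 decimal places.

1 1.980 6.564 21.977
2 1.759 3.792 41.505
3 1.337 2.190 56.347
4 1.016 1.265 67.627
final: 67.627 3.784

Arc 1: start y=3.250, vy=8.060 → t=1.980, apex=6.564, x_land=21.977, impact vy=-11.343
  bounce: vy ← 0.76·11.343 = 8.621
Arc 2: start y=0.000, vy=8.621 → t=1.759, apex=3.792, x_land=41.505, impact vy=-8.621
  bounce: vy ← 0.76·8.621 = 6.552
Arc 3: start y=0.000, vy=6.552 → t=1.337, apex=2.190, x_land=56.347, impact vy=-6.552
  bounce: vy ← 0.76·6.552 = 4.979
Arc 4: start y=0.000, vy=4.979 → t=1.016, apex=1.265, x_land=67.627, impact vy=-4.979
  bounce: vy ← 0.76·4.979 = 3.784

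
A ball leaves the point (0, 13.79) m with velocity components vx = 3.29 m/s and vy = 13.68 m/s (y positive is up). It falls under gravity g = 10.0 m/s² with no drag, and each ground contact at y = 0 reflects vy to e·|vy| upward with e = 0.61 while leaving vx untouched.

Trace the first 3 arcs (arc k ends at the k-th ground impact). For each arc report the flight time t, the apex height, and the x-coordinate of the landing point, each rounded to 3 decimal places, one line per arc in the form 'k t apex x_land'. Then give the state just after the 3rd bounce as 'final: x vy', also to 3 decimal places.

1 3.520 23.147 11.580
2 2.625 8.613 20.216
3 1.601 3.205 25.484
final: 25.484 4.884

Arc 1: start y=13.790, vy=13.680 → t=3.520, apex=23.147, x_land=11.580, impact vy=-21.516
  bounce: vy ← 0.61·21.516 = 13.125
Arc 2: start y=0.000, vy=13.125 → t=2.625, apex=8.613, x_land=20.216, impact vy=-13.125
  bounce: vy ← 0.61·13.125 = 8.006
Arc 3: start y=0.000, vy=8.006 → t=1.601, apex=3.205, x_land=25.484, impact vy=-8.006
  bounce: vy ← 0.61·8.006 = 4.884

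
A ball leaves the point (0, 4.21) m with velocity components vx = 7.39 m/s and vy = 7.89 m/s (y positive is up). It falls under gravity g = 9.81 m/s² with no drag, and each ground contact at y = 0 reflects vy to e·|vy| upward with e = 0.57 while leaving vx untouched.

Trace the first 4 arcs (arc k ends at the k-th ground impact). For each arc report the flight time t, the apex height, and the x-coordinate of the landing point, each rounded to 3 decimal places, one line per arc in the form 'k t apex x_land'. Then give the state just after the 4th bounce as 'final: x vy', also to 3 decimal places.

Arc 1: start y=4.210, vy=7.890 → t=2.031, apex=7.383, x_land=15.010, impact vy=-12.035
  bounce: vy ← 0.57·12.035 = 6.860
Arc 2: start y=0.000, vy=6.860 → t=1.399, apex=2.399, x_land=25.346, impact vy=-6.860
  bounce: vy ← 0.57·6.860 = 3.910
Arc 3: start y=0.000, vy=3.910 → t=0.797, apex=0.779, x_land=31.237, impact vy=-3.910
  bounce: vy ← 0.57·3.910 = 2.229
Arc 4: start y=0.000, vy=2.229 → t=0.454, apex=0.253, x_land=34.595, impact vy=-2.229
  bounce: vy ← 0.57·2.229 = 1.270

1 2.031 7.383 15.010
2 1.399 2.399 25.346
3 0.797 0.779 31.237
4 0.454 0.253 34.595
final: 34.595 1.270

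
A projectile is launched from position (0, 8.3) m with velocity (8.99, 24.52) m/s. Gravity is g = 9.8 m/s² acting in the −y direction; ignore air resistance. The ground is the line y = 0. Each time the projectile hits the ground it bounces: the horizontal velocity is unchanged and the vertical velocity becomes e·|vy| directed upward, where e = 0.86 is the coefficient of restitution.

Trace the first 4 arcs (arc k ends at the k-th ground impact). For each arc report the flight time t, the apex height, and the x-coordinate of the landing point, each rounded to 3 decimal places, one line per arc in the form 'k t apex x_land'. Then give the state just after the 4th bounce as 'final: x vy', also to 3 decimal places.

1 5.322 38.975 47.848
2 4.851 28.826 91.458
3 4.172 21.320 128.962
4 3.588 15.768 161.216
final: 161.216 15.119

Arc 1: start y=8.300, vy=24.520 → t=5.322, apex=38.975, x_land=47.848, impact vy=-27.639
  bounce: vy ← 0.86·27.639 = 23.769
Arc 2: start y=0.000, vy=23.769 → t=4.851, apex=28.826, x_land=91.458, impact vy=-23.769
  bounce: vy ← 0.86·23.769 = 20.442
Arc 3: start y=0.000, vy=20.442 → t=4.172, apex=21.320, x_land=128.962, impact vy=-20.442
  bounce: vy ← 0.86·20.442 = 17.580
Arc 4: start y=0.000, vy=17.580 → t=3.588, apex=15.768, x_land=161.216, impact vy=-17.580
  bounce: vy ← 0.86·17.580 = 15.119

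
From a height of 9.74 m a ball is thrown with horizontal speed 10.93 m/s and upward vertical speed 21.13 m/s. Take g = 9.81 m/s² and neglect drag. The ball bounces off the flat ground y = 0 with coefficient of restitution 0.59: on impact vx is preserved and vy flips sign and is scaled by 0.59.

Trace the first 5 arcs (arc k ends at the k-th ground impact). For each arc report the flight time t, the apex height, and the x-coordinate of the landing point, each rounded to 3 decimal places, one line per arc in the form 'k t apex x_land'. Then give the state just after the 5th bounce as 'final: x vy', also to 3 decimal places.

1 4.728 32.496 51.675
2 3.037 11.312 84.872
3 1.792 3.938 104.459
4 1.057 1.371 116.015
5 0.624 0.477 122.833
final: 122.833 1.805

Arc 1: start y=9.740, vy=21.130 → t=4.728, apex=32.496, x_land=51.675, impact vy=-25.250
  bounce: vy ← 0.59·25.250 = 14.898
Arc 2: start y=0.000, vy=14.898 → t=3.037, apex=11.312, x_land=84.872, impact vy=-14.898
  bounce: vy ← 0.59·14.898 = 8.790
Arc 3: start y=0.000, vy=8.790 → t=1.792, apex=3.938, x_land=104.459, impact vy=-8.790
  bounce: vy ← 0.59·8.790 = 5.186
Arc 4: start y=0.000, vy=5.186 → t=1.057, apex=1.371, x_land=116.015, impact vy=-5.186
  bounce: vy ← 0.59·5.186 = 3.060
Arc 5: start y=0.000, vy=3.060 → t=0.624, apex=0.477, x_land=122.833, impact vy=-3.060
  bounce: vy ← 0.59·3.060 = 1.805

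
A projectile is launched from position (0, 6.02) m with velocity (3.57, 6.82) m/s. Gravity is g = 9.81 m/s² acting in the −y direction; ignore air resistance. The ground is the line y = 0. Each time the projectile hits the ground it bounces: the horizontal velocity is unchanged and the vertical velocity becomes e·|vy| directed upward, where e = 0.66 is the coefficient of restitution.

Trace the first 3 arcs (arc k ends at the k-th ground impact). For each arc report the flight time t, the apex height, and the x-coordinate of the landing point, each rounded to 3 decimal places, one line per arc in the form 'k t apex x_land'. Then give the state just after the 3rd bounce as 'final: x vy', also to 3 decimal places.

Arc 1: start y=6.020, vy=6.820 → t=2.003, apex=8.391, x_land=7.151, impact vy=-12.831
  bounce: vy ← 0.66·12.831 = 8.468
Arc 2: start y=0.000, vy=8.468 → t=1.726, apex=3.655, x_land=13.315, impact vy=-8.468
  bounce: vy ← 0.66·8.468 = 5.589
Arc 3: start y=0.000, vy=5.589 → t=1.139, apex=1.592, x_land=17.382, impact vy=-5.589
  bounce: vy ← 0.66·5.589 = 3.689

1 2.003 8.391 7.151
2 1.726 3.655 13.315
3 1.139 1.592 17.382
final: 17.382 3.689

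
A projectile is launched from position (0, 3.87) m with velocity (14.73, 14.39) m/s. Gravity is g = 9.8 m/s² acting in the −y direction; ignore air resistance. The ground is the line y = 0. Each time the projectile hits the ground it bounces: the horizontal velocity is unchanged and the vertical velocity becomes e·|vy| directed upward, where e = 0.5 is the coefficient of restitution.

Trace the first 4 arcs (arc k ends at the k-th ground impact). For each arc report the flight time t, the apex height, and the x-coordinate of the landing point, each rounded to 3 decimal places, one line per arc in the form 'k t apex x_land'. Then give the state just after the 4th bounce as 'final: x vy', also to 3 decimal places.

1 3.185 14.435 46.911
2 1.716 3.609 72.193
3 0.858 0.902 84.834
4 0.429 0.226 91.155
final: 91.155 1.051

Arc 1: start y=3.870, vy=14.390 → t=3.185, apex=14.435, x_land=46.911, impact vy=-16.820
  bounce: vy ← 0.5·16.820 = 8.410
Arc 2: start y=0.000, vy=8.410 → t=1.716, apex=3.609, x_land=72.193, impact vy=-8.410
  bounce: vy ← 0.5·8.410 = 4.205
Arc 3: start y=0.000, vy=4.205 → t=0.858, apex=0.902, x_land=84.834, impact vy=-4.205
  bounce: vy ← 0.5·4.205 = 2.103
Arc 4: start y=0.000, vy=2.103 → t=0.429, apex=0.226, x_land=91.155, impact vy=-2.103
  bounce: vy ← 0.5·2.103 = 1.051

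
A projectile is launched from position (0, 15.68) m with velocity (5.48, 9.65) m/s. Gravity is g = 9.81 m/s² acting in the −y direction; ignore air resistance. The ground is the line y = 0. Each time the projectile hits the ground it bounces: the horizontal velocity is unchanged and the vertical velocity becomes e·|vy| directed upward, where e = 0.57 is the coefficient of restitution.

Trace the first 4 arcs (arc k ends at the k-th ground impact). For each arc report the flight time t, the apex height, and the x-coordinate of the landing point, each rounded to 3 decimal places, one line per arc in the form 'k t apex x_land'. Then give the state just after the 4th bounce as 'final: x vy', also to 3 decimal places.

1 3.024 20.426 16.574
2 2.326 6.637 29.322
3 1.326 2.156 36.589
4 0.756 0.701 40.731
final: 40.731 2.113

Arc 1: start y=15.680, vy=9.650 → t=3.024, apex=20.426, x_land=16.574, impact vy=-20.019
  bounce: vy ← 0.57·20.019 = 11.411
Arc 2: start y=0.000, vy=11.411 → t=2.326, apex=6.637, x_land=29.322, impact vy=-11.411
  bounce: vy ← 0.57·11.411 = 6.504
Arc 3: start y=0.000, vy=6.504 → t=1.326, apex=2.156, x_land=36.589, impact vy=-6.504
  bounce: vy ← 0.57·6.504 = 3.707
Arc 4: start y=0.000, vy=3.707 → t=0.756, apex=0.701, x_land=40.731, impact vy=-3.707
  bounce: vy ← 0.57·3.707 = 2.113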